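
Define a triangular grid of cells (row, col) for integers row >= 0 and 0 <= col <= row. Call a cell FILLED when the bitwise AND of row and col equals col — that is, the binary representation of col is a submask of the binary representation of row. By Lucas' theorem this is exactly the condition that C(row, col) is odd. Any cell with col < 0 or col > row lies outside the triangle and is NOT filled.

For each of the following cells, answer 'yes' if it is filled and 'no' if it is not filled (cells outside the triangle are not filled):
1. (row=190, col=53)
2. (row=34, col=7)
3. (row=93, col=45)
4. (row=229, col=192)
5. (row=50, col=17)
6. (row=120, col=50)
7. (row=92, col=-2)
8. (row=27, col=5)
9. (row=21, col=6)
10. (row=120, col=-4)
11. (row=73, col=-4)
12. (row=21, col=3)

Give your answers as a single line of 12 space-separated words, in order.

(190,53): row=0b10111110, col=0b110101, row AND col = 0b110100 = 52; 52 != 53 -> empty
(34,7): row=0b100010, col=0b111, row AND col = 0b10 = 2; 2 != 7 -> empty
(93,45): row=0b1011101, col=0b101101, row AND col = 0b1101 = 13; 13 != 45 -> empty
(229,192): row=0b11100101, col=0b11000000, row AND col = 0b11000000 = 192; 192 == 192 -> filled
(50,17): row=0b110010, col=0b10001, row AND col = 0b10000 = 16; 16 != 17 -> empty
(120,50): row=0b1111000, col=0b110010, row AND col = 0b110000 = 48; 48 != 50 -> empty
(92,-2): col outside [0, 92] -> not filled
(27,5): row=0b11011, col=0b101, row AND col = 0b1 = 1; 1 != 5 -> empty
(21,6): row=0b10101, col=0b110, row AND col = 0b100 = 4; 4 != 6 -> empty
(120,-4): col outside [0, 120] -> not filled
(73,-4): col outside [0, 73] -> not filled
(21,3): row=0b10101, col=0b11, row AND col = 0b1 = 1; 1 != 3 -> empty

Answer: no no no yes no no no no no no no no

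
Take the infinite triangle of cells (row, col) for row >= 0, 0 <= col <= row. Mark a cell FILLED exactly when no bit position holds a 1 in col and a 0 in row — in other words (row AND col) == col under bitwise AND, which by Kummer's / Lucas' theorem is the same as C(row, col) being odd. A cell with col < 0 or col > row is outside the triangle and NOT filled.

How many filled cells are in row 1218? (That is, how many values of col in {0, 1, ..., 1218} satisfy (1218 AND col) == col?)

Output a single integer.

1218 in binary = 10011000010
popcount(1218) = number of 1-bits in 10011000010 = 4
A col c satisfies (1218 AND c) == c iff every set bit of c is also set in 1218; each of the 4 set bits of 1218 can independently be on or off in c.
count = 2^4 = 16

Answer: 16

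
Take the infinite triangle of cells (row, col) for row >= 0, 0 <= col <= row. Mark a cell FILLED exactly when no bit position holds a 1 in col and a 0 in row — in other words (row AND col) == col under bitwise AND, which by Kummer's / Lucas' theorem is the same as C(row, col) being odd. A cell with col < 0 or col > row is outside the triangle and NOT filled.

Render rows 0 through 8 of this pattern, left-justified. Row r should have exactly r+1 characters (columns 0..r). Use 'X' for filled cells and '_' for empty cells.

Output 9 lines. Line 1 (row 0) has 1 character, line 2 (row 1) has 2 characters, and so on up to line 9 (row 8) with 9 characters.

r0=0: X
r1=1: XX
r2=10: X_X
r3=11: XXXX
r4=100: X___X
r5=101: XX__XX
r6=110: X_X_X_X
r7=111: XXXXXXXX
r8=1000: X_______X

Answer: X
XX
X_X
XXXX
X___X
XX__XX
X_X_X_X
XXXXXXXX
X_______X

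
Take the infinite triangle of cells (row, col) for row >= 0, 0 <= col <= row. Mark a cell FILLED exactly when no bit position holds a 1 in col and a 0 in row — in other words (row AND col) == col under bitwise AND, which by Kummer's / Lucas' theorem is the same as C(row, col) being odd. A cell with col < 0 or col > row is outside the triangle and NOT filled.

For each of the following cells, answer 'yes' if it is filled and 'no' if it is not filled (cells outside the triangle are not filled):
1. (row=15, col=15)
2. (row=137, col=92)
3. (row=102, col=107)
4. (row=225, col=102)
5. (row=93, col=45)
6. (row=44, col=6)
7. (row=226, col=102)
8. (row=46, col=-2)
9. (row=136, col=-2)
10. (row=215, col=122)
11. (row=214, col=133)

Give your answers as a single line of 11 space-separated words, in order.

(15,15): row=0b1111, col=0b1111, row AND col = 0b1111 = 15; 15 == 15 -> filled
(137,92): row=0b10001001, col=0b1011100, row AND col = 0b1000 = 8; 8 != 92 -> empty
(102,107): col outside [0, 102] -> not filled
(225,102): row=0b11100001, col=0b1100110, row AND col = 0b1100000 = 96; 96 != 102 -> empty
(93,45): row=0b1011101, col=0b101101, row AND col = 0b1101 = 13; 13 != 45 -> empty
(44,6): row=0b101100, col=0b110, row AND col = 0b100 = 4; 4 != 6 -> empty
(226,102): row=0b11100010, col=0b1100110, row AND col = 0b1100010 = 98; 98 != 102 -> empty
(46,-2): col outside [0, 46] -> not filled
(136,-2): col outside [0, 136] -> not filled
(215,122): row=0b11010111, col=0b1111010, row AND col = 0b1010010 = 82; 82 != 122 -> empty
(214,133): row=0b11010110, col=0b10000101, row AND col = 0b10000100 = 132; 132 != 133 -> empty

Answer: yes no no no no no no no no no no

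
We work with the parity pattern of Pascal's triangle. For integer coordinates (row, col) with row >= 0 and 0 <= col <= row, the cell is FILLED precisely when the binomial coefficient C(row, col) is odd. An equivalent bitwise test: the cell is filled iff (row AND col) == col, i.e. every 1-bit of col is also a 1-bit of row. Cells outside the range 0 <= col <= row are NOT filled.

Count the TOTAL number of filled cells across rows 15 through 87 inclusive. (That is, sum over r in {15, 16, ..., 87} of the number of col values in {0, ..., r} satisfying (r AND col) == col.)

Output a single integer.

Answer: 934

Derivation:
r15=1111 pc4: +16 =16
r16=10000 pc1: +2 =18
r17=10001 pc2: +4 =22
r18=10010 pc2: +4 =26
r19=10011 pc3: +8 =34
r20=10100 pc2: +4 =38
r21=10101 pc3: +8 =46
r22=10110 pc3: +8 =54
r23=10111 pc4: +16 =70
r24=11000 pc2: +4 =74
r25=11001 pc3: +8 =82
r26=11010 pc3: +8 =90
r27=11011 pc4: +16 =106
r28=11100 pc3: +8 =114
r29=11101 pc4: +16 =130
r30=11110 pc4: +16 =146
r31=11111 pc5: +32 =178
r32=100000 pc1: +2 =180
r33=100001 pc2: +4 =184
r34=100010 pc2: +4 =188
r35=100011 pc3: +8 =196
r36=100100 pc2: +4 =200
r37=100101 pc3: +8 =208
r38=100110 pc3: +8 =216
r39=100111 pc4: +16 =232
r40=101000 pc2: +4 =236
r41=101001 pc3: +8 =244
r42=101010 pc3: +8 =252
r43=101011 pc4: +16 =268
r44=101100 pc3: +8 =276
r45=101101 pc4: +16 =292
r46=101110 pc4: +16 =308
r47=101111 pc5: +32 =340
r48=110000 pc2: +4 =344
r49=110001 pc3: +8 =352
r50=110010 pc3: +8 =360
r51=110011 pc4: +16 =376
r52=110100 pc3: +8 =384
r53=110101 pc4: +16 =400
r54=110110 pc4: +16 =416
r55=110111 pc5: +32 =448
r56=111000 pc3: +8 =456
r57=111001 pc4: +16 =472
r58=111010 pc4: +16 =488
r59=111011 pc5: +32 =520
r60=111100 pc4: +16 =536
r61=111101 pc5: +32 =568
r62=111110 pc5: +32 =600
r63=111111 pc6: +64 =664
r64=1000000 pc1: +2 =666
r65=1000001 pc2: +4 =670
r66=1000010 pc2: +4 =674
r67=1000011 pc3: +8 =682
r68=1000100 pc2: +4 =686
r69=1000101 pc3: +8 =694
r70=1000110 pc3: +8 =702
r71=1000111 pc4: +16 =718
r72=1001000 pc2: +4 =722
r73=1001001 pc3: +8 =730
r74=1001010 pc3: +8 =738
r75=1001011 pc4: +16 =754
r76=1001100 pc3: +8 =762
r77=1001101 pc4: +16 =778
r78=1001110 pc4: +16 =794
r79=1001111 pc5: +32 =826
r80=1010000 pc2: +4 =830
r81=1010001 pc3: +8 =838
r82=1010010 pc3: +8 =846
r83=1010011 pc4: +16 =862
r84=1010100 pc3: +8 =870
r85=1010101 pc4: +16 =886
r86=1010110 pc4: +16 =902
r87=1010111 pc5: +32 =934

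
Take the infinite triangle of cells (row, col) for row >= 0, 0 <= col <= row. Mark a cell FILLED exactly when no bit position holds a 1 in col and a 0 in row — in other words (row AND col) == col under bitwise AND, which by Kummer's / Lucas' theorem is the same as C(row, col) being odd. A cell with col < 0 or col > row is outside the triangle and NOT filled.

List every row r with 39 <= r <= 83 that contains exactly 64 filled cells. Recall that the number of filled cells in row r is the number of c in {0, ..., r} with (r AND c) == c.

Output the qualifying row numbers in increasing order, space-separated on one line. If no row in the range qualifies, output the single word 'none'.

Row r has 2^popcount(r) filled cells, so we need popcount(r) = log2(64) = 6.
Scan r = 39..83 and keep those with exactly 6 one-bits:
r=39=100111 popcount=4 -> skip
r=40=101000 popcount=2 -> skip
r=41=101001 popcount=3 -> skip
r=42=101010 popcount=3 -> skip
r=43=101011 popcount=4 -> skip
r=44=101100 popcount=3 -> skip
r=45=101101 popcount=4 -> skip
r=46=101110 popcount=4 -> skip
r=47=101111 popcount=5 -> skip
r=48=110000 popcount=2 -> skip
r=49=110001 popcount=3 -> skip
r=50=110010 popcount=3 -> skip
r=51=110011 popcount=4 -> skip
r=52=110100 popcount=3 -> skip
r=53=110101 popcount=4 -> skip
r=54=110110 popcount=4 -> skip
r=55=110111 popcount=5 -> skip
r=56=111000 popcount=3 -> skip
r=57=111001 popcount=4 -> skip
r=58=111010 popcount=4 -> skip
r=59=111011 popcount=5 -> skip
r=60=111100 popcount=4 -> skip
r=61=111101 popcount=5 -> skip
r=62=111110 popcount=5 -> skip
r=63=111111 popcount=6 -> KEEP
r=64=1000000 popcount=1 -> skip
r=65=1000001 popcount=2 -> skip
r=66=1000010 popcount=2 -> skip
r=67=1000011 popcount=3 -> skip
r=68=1000100 popcount=2 -> skip
r=69=1000101 popcount=3 -> skip
r=70=1000110 popcount=3 -> skip
r=71=1000111 popcount=4 -> skip
r=72=1001000 popcount=2 -> skip
r=73=1001001 popcount=3 -> skip
r=74=1001010 popcount=3 -> skip
r=75=1001011 popcount=4 -> skip
r=76=1001100 popcount=3 -> skip
r=77=1001101 popcount=4 -> skip
r=78=1001110 popcount=4 -> skip
r=79=1001111 popcount=5 -> skip
r=80=1010000 popcount=2 -> skip
r=81=1010001 popcount=3 -> skip
r=82=1010010 popcount=3 -> skip
r=83=1010011 popcount=4 -> skip
Kept rows: 63

Answer: 63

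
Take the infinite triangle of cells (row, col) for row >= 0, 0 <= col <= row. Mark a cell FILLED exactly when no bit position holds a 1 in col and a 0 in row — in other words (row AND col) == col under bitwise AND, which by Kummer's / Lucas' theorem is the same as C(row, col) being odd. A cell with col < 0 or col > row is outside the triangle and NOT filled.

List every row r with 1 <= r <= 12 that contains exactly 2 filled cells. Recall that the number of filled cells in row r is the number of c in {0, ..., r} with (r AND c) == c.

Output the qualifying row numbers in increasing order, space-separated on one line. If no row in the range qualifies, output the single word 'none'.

Row r has 2^popcount(r) filled cells, so we need popcount(r) = log2(2) = 1.
Scan r = 1..12 and keep those with exactly 1 one-bits:
r=1=1 popcount=1 -> KEEP
r=2=10 popcount=1 -> KEEP
r=3=11 popcount=2 -> skip
r=4=100 popcount=1 -> KEEP
r=5=101 popcount=2 -> skip
r=6=110 popcount=2 -> skip
r=7=111 popcount=3 -> skip
r=8=1000 popcount=1 -> KEEP
r=9=1001 popcount=2 -> skip
r=10=1010 popcount=2 -> skip
r=11=1011 popcount=3 -> skip
r=12=1100 popcount=2 -> skip
Kept rows: 1 2 4 8

Answer: 1 2 4 8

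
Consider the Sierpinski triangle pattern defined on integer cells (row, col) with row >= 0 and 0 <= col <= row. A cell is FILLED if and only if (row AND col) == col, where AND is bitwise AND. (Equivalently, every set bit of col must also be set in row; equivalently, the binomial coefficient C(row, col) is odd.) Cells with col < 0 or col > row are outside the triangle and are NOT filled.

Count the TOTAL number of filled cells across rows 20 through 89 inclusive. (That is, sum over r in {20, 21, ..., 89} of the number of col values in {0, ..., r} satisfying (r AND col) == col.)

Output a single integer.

Answer: 924

Derivation:
r20=10100 pc2: +4 =4
r21=10101 pc3: +8 =12
r22=10110 pc3: +8 =20
r23=10111 pc4: +16 =36
r24=11000 pc2: +4 =40
r25=11001 pc3: +8 =48
r26=11010 pc3: +8 =56
r27=11011 pc4: +16 =72
r28=11100 pc3: +8 =80
r29=11101 pc4: +16 =96
r30=11110 pc4: +16 =112
r31=11111 pc5: +32 =144
r32=100000 pc1: +2 =146
r33=100001 pc2: +4 =150
r34=100010 pc2: +4 =154
r35=100011 pc3: +8 =162
r36=100100 pc2: +4 =166
r37=100101 pc3: +8 =174
r38=100110 pc3: +8 =182
r39=100111 pc4: +16 =198
r40=101000 pc2: +4 =202
r41=101001 pc3: +8 =210
r42=101010 pc3: +8 =218
r43=101011 pc4: +16 =234
r44=101100 pc3: +8 =242
r45=101101 pc4: +16 =258
r46=101110 pc4: +16 =274
r47=101111 pc5: +32 =306
r48=110000 pc2: +4 =310
r49=110001 pc3: +8 =318
r50=110010 pc3: +8 =326
r51=110011 pc4: +16 =342
r52=110100 pc3: +8 =350
r53=110101 pc4: +16 =366
r54=110110 pc4: +16 =382
r55=110111 pc5: +32 =414
r56=111000 pc3: +8 =422
r57=111001 pc4: +16 =438
r58=111010 pc4: +16 =454
r59=111011 pc5: +32 =486
r60=111100 pc4: +16 =502
r61=111101 pc5: +32 =534
r62=111110 pc5: +32 =566
r63=111111 pc6: +64 =630
r64=1000000 pc1: +2 =632
r65=1000001 pc2: +4 =636
r66=1000010 pc2: +4 =640
r67=1000011 pc3: +8 =648
r68=1000100 pc2: +4 =652
r69=1000101 pc3: +8 =660
r70=1000110 pc3: +8 =668
r71=1000111 pc4: +16 =684
r72=1001000 pc2: +4 =688
r73=1001001 pc3: +8 =696
r74=1001010 pc3: +8 =704
r75=1001011 pc4: +16 =720
r76=1001100 pc3: +8 =728
r77=1001101 pc4: +16 =744
r78=1001110 pc4: +16 =760
r79=1001111 pc5: +32 =792
r80=1010000 pc2: +4 =796
r81=1010001 pc3: +8 =804
r82=1010010 pc3: +8 =812
r83=1010011 pc4: +16 =828
r84=1010100 pc3: +8 =836
r85=1010101 pc4: +16 =852
r86=1010110 pc4: +16 =868
r87=1010111 pc5: +32 =900
r88=1011000 pc3: +8 =908
r89=1011001 pc4: +16 =924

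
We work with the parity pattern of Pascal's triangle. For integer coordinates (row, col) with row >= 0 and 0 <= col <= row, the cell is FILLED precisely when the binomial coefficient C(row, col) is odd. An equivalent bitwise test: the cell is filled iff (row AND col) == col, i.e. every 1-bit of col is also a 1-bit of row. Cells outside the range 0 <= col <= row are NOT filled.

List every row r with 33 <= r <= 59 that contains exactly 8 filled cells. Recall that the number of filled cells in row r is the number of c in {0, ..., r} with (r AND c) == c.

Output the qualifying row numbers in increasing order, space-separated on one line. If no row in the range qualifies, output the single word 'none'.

Answer: 35 37 38 41 42 44 49 50 52 56

Derivation:
Row r has 2^popcount(r) filled cells, so we need popcount(r) = log2(8) = 3.
Scan r = 33..59 and keep those with exactly 3 one-bits:
r=33=100001 popcount=2 -> skip
r=34=100010 popcount=2 -> skip
r=35=100011 popcount=3 -> KEEP
r=36=100100 popcount=2 -> skip
r=37=100101 popcount=3 -> KEEP
r=38=100110 popcount=3 -> KEEP
r=39=100111 popcount=4 -> skip
r=40=101000 popcount=2 -> skip
r=41=101001 popcount=3 -> KEEP
r=42=101010 popcount=3 -> KEEP
r=43=101011 popcount=4 -> skip
r=44=101100 popcount=3 -> KEEP
r=45=101101 popcount=4 -> skip
r=46=101110 popcount=4 -> skip
r=47=101111 popcount=5 -> skip
r=48=110000 popcount=2 -> skip
r=49=110001 popcount=3 -> KEEP
r=50=110010 popcount=3 -> KEEP
r=51=110011 popcount=4 -> skip
r=52=110100 popcount=3 -> KEEP
r=53=110101 popcount=4 -> skip
r=54=110110 popcount=4 -> skip
r=55=110111 popcount=5 -> skip
r=56=111000 popcount=3 -> KEEP
r=57=111001 popcount=4 -> skip
r=58=111010 popcount=4 -> skip
r=59=111011 popcount=5 -> skip
Kept rows: 35 37 38 41 42 44 49 50 52 56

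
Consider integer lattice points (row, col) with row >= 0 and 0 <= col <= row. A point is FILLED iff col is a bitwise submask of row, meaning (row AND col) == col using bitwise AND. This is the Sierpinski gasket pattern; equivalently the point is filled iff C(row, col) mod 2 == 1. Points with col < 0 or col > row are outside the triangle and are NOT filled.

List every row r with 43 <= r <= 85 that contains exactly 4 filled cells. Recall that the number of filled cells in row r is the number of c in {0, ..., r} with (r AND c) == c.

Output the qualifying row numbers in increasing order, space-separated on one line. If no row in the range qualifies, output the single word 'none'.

Answer: 48 65 66 68 72 80

Derivation:
Row r has 2^popcount(r) filled cells, so we need popcount(r) = log2(4) = 2.
Scan r = 43..85 and keep those with exactly 2 one-bits:
r=43=101011 popcount=4 -> skip
r=44=101100 popcount=3 -> skip
r=45=101101 popcount=4 -> skip
r=46=101110 popcount=4 -> skip
r=47=101111 popcount=5 -> skip
r=48=110000 popcount=2 -> KEEP
r=49=110001 popcount=3 -> skip
r=50=110010 popcount=3 -> skip
r=51=110011 popcount=4 -> skip
r=52=110100 popcount=3 -> skip
r=53=110101 popcount=4 -> skip
r=54=110110 popcount=4 -> skip
r=55=110111 popcount=5 -> skip
r=56=111000 popcount=3 -> skip
r=57=111001 popcount=4 -> skip
r=58=111010 popcount=4 -> skip
r=59=111011 popcount=5 -> skip
r=60=111100 popcount=4 -> skip
r=61=111101 popcount=5 -> skip
r=62=111110 popcount=5 -> skip
r=63=111111 popcount=6 -> skip
r=64=1000000 popcount=1 -> skip
r=65=1000001 popcount=2 -> KEEP
r=66=1000010 popcount=2 -> KEEP
r=67=1000011 popcount=3 -> skip
r=68=1000100 popcount=2 -> KEEP
r=69=1000101 popcount=3 -> skip
r=70=1000110 popcount=3 -> skip
r=71=1000111 popcount=4 -> skip
r=72=1001000 popcount=2 -> KEEP
r=73=1001001 popcount=3 -> skip
r=74=1001010 popcount=3 -> skip
r=75=1001011 popcount=4 -> skip
r=76=1001100 popcount=3 -> skip
r=77=1001101 popcount=4 -> skip
r=78=1001110 popcount=4 -> skip
r=79=1001111 popcount=5 -> skip
r=80=1010000 popcount=2 -> KEEP
r=81=1010001 popcount=3 -> skip
r=82=1010010 popcount=3 -> skip
r=83=1010011 popcount=4 -> skip
r=84=1010100 popcount=3 -> skip
r=85=1010101 popcount=4 -> skip
Kept rows: 48 65 66 68 72 80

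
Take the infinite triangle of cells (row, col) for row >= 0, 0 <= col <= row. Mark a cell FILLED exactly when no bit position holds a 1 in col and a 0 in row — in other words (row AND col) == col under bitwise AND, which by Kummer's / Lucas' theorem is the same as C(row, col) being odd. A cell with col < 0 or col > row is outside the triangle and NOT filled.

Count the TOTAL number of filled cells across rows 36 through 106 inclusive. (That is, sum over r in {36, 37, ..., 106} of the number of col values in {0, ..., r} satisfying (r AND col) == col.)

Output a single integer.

Answer: 1102

Derivation:
r36=100100 pc2: +4 =4
r37=100101 pc3: +8 =12
r38=100110 pc3: +8 =20
r39=100111 pc4: +16 =36
r40=101000 pc2: +4 =40
r41=101001 pc3: +8 =48
r42=101010 pc3: +8 =56
r43=101011 pc4: +16 =72
r44=101100 pc3: +8 =80
r45=101101 pc4: +16 =96
r46=101110 pc4: +16 =112
r47=101111 pc5: +32 =144
r48=110000 pc2: +4 =148
r49=110001 pc3: +8 =156
r50=110010 pc3: +8 =164
r51=110011 pc4: +16 =180
r52=110100 pc3: +8 =188
r53=110101 pc4: +16 =204
r54=110110 pc4: +16 =220
r55=110111 pc5: +32 =252
r56=111000 pc3: +8 =260
r57=111001 pc4: +16 =276
r58=111010 pc4: +16 =292
r59=111011 pc5: +32 =324
r60=111100 pc4: +16 =340
r61=111101 pc5: +32 =372
r62=111110 pc5: +32 =404
r63=111111 pc6: +64 =468
r64=1000000 pc1: +2 =470
r65=1000001 pc2: +4 =474
r66=1000010 pc2: +4 =478
r67=1000011 pc3: +8 =486
r68=1000100 pc2: +4 =490
r69=1000101 pc3: +8 =498
r70=1000110 pc3: +8 =506
r71=1000111 pc4: +16 =522
r72=1001000 pc2: +4 =526
r73=1001001 pc3: +8 =534
r74=1001010 pc3: +8 =542
r75=1001011 pc4: +16 =558
r76=1001100 pc3: +8 =566
r77=1001101 pc4: +16 =582
r78=1001110 pc4: +16 =598
r79=1001111 pc5: +32 =630
r80=1010000 pc2: +4 =634
r81=1010001 pc3: +8 =642
r82=1010010 pc3: +8 =650
r83=1010011 pc4: +16 =666
r84=1010100 pc3: +8 =674
r85=1010101 pc4: +16 =690
r86=1010110 pc4: +16 =706
r87=1010111 pc5: +32 =738
r88=1011000 pc3: +8 =746
r89=1011001 pc4: +16 =762
r90=1011010 pc4: +16 =778
r91=1011011 pc5: +32 =810
r92=1011100 pc4: +16 =826
r93=1011101 pc5: +32 =858
r94=1011110 pc5: +32 =890
r95=1011111 pc6: +64 =954
r96=1100000 pc2: +4 =958
r97=1100001 pc3: +8 =966
r98=1100010 pc3: +8 =974
r99=1100011 pc4: +16 =990
r100=1100100 pc3: +8 =998
r101=1100101 pc4: +16 =1014
r102=1100110 pc4: +16 =1030
r103=1100111 pc5: +32 =1062
r104=1101000 pc3: +8 =1070
r105=1101001 pc4: +16 =1086
r106=1101010 pc4: +16 =1102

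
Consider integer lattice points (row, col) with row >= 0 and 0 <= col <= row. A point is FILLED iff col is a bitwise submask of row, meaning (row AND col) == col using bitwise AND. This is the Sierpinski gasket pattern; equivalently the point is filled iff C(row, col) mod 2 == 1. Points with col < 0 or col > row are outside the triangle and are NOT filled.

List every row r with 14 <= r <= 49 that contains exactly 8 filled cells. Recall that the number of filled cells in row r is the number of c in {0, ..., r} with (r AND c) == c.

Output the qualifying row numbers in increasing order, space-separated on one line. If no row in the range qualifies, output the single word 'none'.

Answer: 14 19 21 22 25 26 28 35 37 38 41 42 44 49

Derivation:
Row r has 2^popcount(r) filled cells, so we need popcount(r) = log2(8) = 3.
Scan r = 14..49 and keep those with exactly 3 one-bits:
r=14=1110 popcount=3 -> KEEP
r=15=1111 popcount=4 -> skip
r=16=10000 popcount=1 -> skip
r=17=10001 popcount=2 -> skip
r=18=10010 popcount=2 -> skip
r=19=10011 popcount=3 -> KEEP
r=20=10100 popcount=2 -> skip
r=21=10101 popcount=3 -> KEEP
r=22=10110 popcount=3 -> KEEP
r=23=10111 popcount=4 -> skip
r=24=11000 popcount=2 -> skip
r=25=11001 popcount=3 -> KEEP
r=26=11010 popcount=3 -> KEEP
r=27=11011 popcount=4 -> skip
r=28=11100 popcount=3 -> KEEP
r=29=11101 popcount=4 -> skip
r=30=11110 popcount=4 -> skip
r=31=11111 popcount=5 -> skip
r=32=100000 popcount=1 -> skip
r=33=100001 popcount=2 -> skip
r=34=100010 popcount=2 -> skip
r=35=100011 popcount=3 -> KEEP
r=36=100100 popcount=2 -> skip
r=37=100101 popcount=3 -> KEEP
r=38=100110 popcount=3 -> KEEP
r=39=100111 popcount=4 -> skip
r=40=101000 popcount=2 -> skip
r=41=101001 popcount=3 -> KEEP
r=42=101010 popcount=3 -> KEEP
r=43=101011 popcount=4 -> skip
r=44=101100 popcount=3 -> KEEP
r=45=101101 popcount=4 -> skip
r=46=101110 popcount=4 -> skip
r=47=101111 popcount=5 -> skip
r=48=110000 popcount=2 -> skip
r=49=110001 popcount=3 -> KEEP
Kept rows: 14 19 21 22 25 26 28 35 37 38 41 42 44 49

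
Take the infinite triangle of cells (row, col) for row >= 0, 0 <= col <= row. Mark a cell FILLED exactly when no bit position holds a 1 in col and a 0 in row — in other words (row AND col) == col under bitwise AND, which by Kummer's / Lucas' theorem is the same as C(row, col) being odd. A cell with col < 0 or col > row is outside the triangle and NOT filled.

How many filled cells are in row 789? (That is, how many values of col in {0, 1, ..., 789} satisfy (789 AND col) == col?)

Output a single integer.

Answer: 32

Derivation:
789 in binary = 1100010101
popcount(789) = number of 1-bits in 1100010101 = 5
A col c satisfies (789 AND c) == c iff every set bit of c is also set in 789; each of the 5 set bits of 789 can independently be on or off in c.
count = 2^5 = 32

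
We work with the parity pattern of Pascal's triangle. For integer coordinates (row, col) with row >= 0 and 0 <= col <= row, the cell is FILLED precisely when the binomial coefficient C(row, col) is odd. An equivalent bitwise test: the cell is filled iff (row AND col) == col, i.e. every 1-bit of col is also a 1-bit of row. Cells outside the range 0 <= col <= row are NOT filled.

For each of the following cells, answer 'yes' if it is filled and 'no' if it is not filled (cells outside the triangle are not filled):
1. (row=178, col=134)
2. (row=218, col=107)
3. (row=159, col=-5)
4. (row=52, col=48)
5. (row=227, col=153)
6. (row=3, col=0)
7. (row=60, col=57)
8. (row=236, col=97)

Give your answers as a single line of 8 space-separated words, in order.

(178,134): row=0b10110010, col=0b10000110, row AND col = 0b10000010 = 130; 130 != 134 -> empty
(218,107): row=0b11011010, col=0b1101011, row AND col = 0b1001010 = 74; 74 != 107 -> empty
(159,-5): col outside [0, 159] -> not filled
(52,48): row=0b110100, col=0b110000, row AND col = 0b110000 = 48; 48 == 48 -> filled
(227,153): row=0b11100011, col=0b10011001, row AND col = 0b10000001 = 129; 129 != 153 -> empty
(3,0): row=0b11, col=0b0, row AND col = 0b0 = 0; 0 == 0 -> filled
(60,57): row=0b111100, col=0b111001, row AND col = 0b111000 = 56; 56 != 57 -> empty
(236,97): row=0b11101100, col=0b1100001, row AND col = 0b1100000 = 96; 96 != 97 -> empty

Answer: no no no yes no yes no no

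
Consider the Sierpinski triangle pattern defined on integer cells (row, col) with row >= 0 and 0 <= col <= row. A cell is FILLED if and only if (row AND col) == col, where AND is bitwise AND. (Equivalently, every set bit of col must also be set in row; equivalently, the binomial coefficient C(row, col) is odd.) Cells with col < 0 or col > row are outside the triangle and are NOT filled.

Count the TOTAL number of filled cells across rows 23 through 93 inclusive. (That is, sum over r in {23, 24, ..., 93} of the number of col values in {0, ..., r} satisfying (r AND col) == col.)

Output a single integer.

r23=10111 pc4: +16 =16
r24=11000 pc2: +4 =20
r25=11001 pc3: +8 =28
r26=11010 pc3: +8 =36
r27=11011 pc4: +16 =52
r28=11100 pc3: +8 =60
r29=11101 pc4: +16 =76
r30=11110 pc4: +16 =92
r31=11111 pc5: +32 =124
r32=100000 pc1: +2 =126
r33=100001 pc2: +4 =130
r34=100010 pc2: +4 =134
r35=100011 pc3: +8 =142
r36=100100 pc2: +4 =146
r37=100101 pc3: +8 =154
r38=100110 pc3: +8 =162
r39=100111 pc4: +16 =178
r40=101000 pc2: +4 =182
r41=101001 pc3: +8 =190
r42=101010 pc3: +8 =198
r43=101011 pc4: +16 =214
r44=101100 pc3: +8 =222
r45=101101 pc4: +16 =238
r46=101110 pc4: +16 =254
r47=101111 pc5: +32 =286
r48=110000 pc2: +4 =290
r49=110001 pc3: +8 =298
r50=110010 pc3: +8 =306
r51=110011 pc4: +16 =322
r52=110100 pc3: +8 =330
r53=110101 pc4: +16 =346
r54=110110 pc4: +16 =362
r55=110111 pc5: +32 =394
r56=111000 pc3: +8 =402
r57=111001 pc4: +16 =418
r58=111010 pc4: +16 =434
r59=111011 pc5: +32 =466
r60=111100 pc4: +16 =482
r61=111101 pc5: +32 =514
r62=111110 pc5: +32 =546
r63=111111 pc6: +64 =610
r64=1000000 pc1: +2 =612
r65=1000001 pc2: +4 =616
r66=1000010 pc2: +4 =620
r67=1000011 pc3: +8 =628
r68=1000100 pc2: +4 =632
r69=1000101 pc3: +8 =640
r70=1000110 pc3: +8 =648
r71=1000111 pc4: +16 =664
r72=1001000 pc2: +4 =668
r73=1001001 pc3: +8 =676
r74=1001010 pc3: +8 =684
r75=1001011 pc4: +16 =700
r76=1001100 pc3: +8 =708
r77=1001101 pc4: +16 =724
r78=1001110 pc4: +16 =740
r79=1001111 pc5: +32 =772
r80=1010000 pc2: +4 =776
r81=1010001 pc3: +8 =784
r82=1010010 pc3: +8 =792
r83=1010011 pc4: +16 =808
r84=1010100 pc3: +8 =816
r85=1010101 pc4: +16 =832
r86=1010110 pc4: +16 =848
r87=1010111 pc5: +32 =880
r88=1011000 pc3: +8 =888
r89=1011001 pc4: +16 =904
r90=1011010 pc4: +16 =920
r91=1011011 pc5: +32 =952
r92=1011100 pc4: +16 =968
r93=1011101 pc5: +32 =1000

Answer: 1000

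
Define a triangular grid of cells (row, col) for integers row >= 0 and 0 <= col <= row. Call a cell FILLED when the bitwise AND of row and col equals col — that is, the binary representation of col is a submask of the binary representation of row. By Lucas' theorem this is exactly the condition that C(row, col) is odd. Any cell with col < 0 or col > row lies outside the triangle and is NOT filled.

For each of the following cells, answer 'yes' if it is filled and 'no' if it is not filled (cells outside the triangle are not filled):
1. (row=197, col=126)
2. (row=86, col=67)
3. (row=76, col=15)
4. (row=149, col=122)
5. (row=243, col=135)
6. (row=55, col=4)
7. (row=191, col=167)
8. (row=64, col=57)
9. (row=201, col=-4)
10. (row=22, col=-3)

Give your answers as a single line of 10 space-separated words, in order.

Answer: no no no no no yes yes no no no

Derivation:
(197,126): row=0b11000101, col=0b1111110, row AND col = 0b1000100 = 68; 68 != 126 -> empty
(86,67): row=0b1010110, col=0b1000011, row AND col = 0b1000010 = 66; 66 != 67 -> empty
(76,15): row=0b1001100, col=0b1111, row AND col = 0b1100 = 12; 12 != 15 -> empty
(149,122): row=0b10010101, col=0b1111010, row AND col = 0b10000 = 16; 16 != 122 -> empty
(243,135): row=0b11110011, col=0b10000111, row AND col = 0b10000011 = 131; 131 != 135 -> empty
(55,4): row=0b110111, col=0b100, row AND col = 0b100 = 4; 4 == 4 -> filled
(191,167): row=0b10111111, col=0b10100111, row AND col = 0b10100111 = 167; 167 == 167 -> filled
(64,57): row=0b1000000, col=0b111001, row AND col = 0b0 = 0; 0 != 57 -> empty
(201,-4): col outside [0, 201] -> not filled
(22,-3): col outside [0, 22] -> not filled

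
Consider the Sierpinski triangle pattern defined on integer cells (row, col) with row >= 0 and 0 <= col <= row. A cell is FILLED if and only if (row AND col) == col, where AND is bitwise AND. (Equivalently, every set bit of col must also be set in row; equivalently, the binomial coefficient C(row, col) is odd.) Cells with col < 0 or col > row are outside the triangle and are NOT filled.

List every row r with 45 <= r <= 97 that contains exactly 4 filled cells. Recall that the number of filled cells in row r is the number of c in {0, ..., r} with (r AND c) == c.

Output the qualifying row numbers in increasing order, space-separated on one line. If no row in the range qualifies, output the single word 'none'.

Row r has 2^popcount(r) filled cells, so we need popcount(r) = log2(4) = 2.
Scan r = 45..97 and keep those with exactly 2 one-bits:
r=45=101101 popcount=4 -> skip
r=46=101110 popcount=4 -> skip
r=47=101111 popcount=5 -> skip
r=48=110000 popcount=2 -> KEEP
r=49=110001 popcount=3 -> skip
r=50=110010 popcount=3 -> skip
r=51=110011 popcount=4 -> skip
r=52=110100 popcount=3 -> skip
r=53=110101 popcount=4 -> skip
r=54=110110 popcount=4 -> skip
r=55=110111 popcount=5 -> skip
r=56=111000 popcount=3 -> skip
r=57=111001 popcount=4 -> skip
r=58=111010 popcount=4 -> skip
r=59=111011 popcount=5 -> skip
r=60=111100 popcount=4 -> skip
r=61=111101 popcount=5 -> skip
r=62=111110 popcount=5 -> skip
r=63=111111 popcount=6 -> skip
r=64=1000000 popcount=1 -> skip
r=65=1000001 popcount=2 -> KEEP
r=66=1000010 popcount=2 -> KEEP
r=67=1000011 popcount=3 -> skip
r=68=1000100 popcount=2 -> KEEP
r=69=1000101 popcount=3 -> skip
r=70=1000110 popcount=3 -> skip
r=71=1000111 popcount=4 -> skip
r=72=1001000 popcount=2 -> KEEP
r=73=1001001 popcount=3 -> skip
r=74=1001010 popcount=3 -> skip
r=75=1001011 popcount=4 -> skip
r=76=1001100 popcount=3 -> skip
r=77=1001101 popcount=4 -> skip
r=78=1001110 popcount=4 -> skip
r=79=1001111 popcount=5 -> skip
r=80=1010000 popcount=2 -> KEEP
r=81=1010001 popcount=3 -> skip
r=82=1010010 popcount=3 -> skip
r=83=1010011 popcount=4 -> skip
r=84=1010100 popcount=3 -> skip
r=85=1010101 popcount=4 -> skip
r=86=1010110 popcount=4 -> skip
r=87=1010111 popcount=5 -> skip
r=88=1011000 popcount=3 -> skip
r=89=1011001 popcount=4 -> skip
r=90=1011010 popcount=4 -> skip
r=91=1011011 popcount=5 -> skip
r=92=1011100 popcount=4 -> skip
r=93=1011101 popcount=5 -> skip
r=94=1011110 popcount=5 -> skip
r=95=1011111 popcount=6 -> skip
r=96=1100000 popcount=2 -> KEEP
r=97=1100001 popcount=3 -> skip
Kept rows: 48 65 66 68 72 80 96

Answer: 48 65 66 68 72 80 96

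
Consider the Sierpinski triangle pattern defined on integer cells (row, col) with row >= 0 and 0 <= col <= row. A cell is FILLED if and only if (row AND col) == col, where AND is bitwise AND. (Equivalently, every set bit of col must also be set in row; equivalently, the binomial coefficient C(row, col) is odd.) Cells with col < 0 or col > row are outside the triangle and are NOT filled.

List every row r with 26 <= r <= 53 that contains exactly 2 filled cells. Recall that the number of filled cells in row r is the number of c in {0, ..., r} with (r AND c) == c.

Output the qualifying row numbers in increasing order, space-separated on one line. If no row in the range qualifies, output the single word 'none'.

Answer: 32

Derivation:
Row r has 2^popcount(r) filled cells, so we need popcount(r) = log2(2) = 1.
Scan r = 26..53 and keep those with exactly 1 one-bits:
r=26=11010 popcount=3 -> skip
r=27=11011 popcount=4 -> skip
r=28=11100 popcount=3 -> skip
r=29=11101 popcount=4 -> skip
r=30=11110 popcount=4 -> skip
r=31=11111 popcount=5 -> skip
r=32=100000 popcount=1 -> KEEP
r=33=100001 popcount=2 -> skip
r=34=100010 popcount=2 -> skip
r=35=100011 popcount=3 -> skip
r=36=100100 popcount=2 -> skip
r=37=100101 popcount=3 -> skip
r=38=100110 popcount=3 -> skip
r=39=100111 popcount=4 -> skip
r=40=101000 popcount=2 -> skip
r=41=101001 popcount=3 -> skip
r=42=101010 popcount=3 -> skip
r=43=101011 popcount=4 -> skip
r=44=101100 popcount=3 -> skip
r=45=101101 popcount=4 -> skip
r=46=101110 popcount=4 -> skip
r=47=101111 popcount=5 -> skip
r=48=110000 popcount=2 -> skip
r=49=110001 popcount=3 -> skip
r=50=110010 popcount=3 -> skip
r=51=110011 popcount=4 -> skip
r=52=110100 popcount=3 -> skip
r=53=110101 popcount=4 -> skip
Kept rows: 32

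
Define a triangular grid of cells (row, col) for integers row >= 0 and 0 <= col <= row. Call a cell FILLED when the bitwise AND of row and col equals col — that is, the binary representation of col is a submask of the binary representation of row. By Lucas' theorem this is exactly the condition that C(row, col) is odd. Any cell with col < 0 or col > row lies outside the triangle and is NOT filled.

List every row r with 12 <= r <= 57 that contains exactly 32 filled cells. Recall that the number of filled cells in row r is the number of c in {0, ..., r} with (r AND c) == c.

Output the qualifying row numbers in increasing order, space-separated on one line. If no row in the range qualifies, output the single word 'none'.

Answer: 31 47 55

Derivation:
Row r has 2^popcount(r) filled cells, so we need popcount(r) = log2(32) = 5.
Scan r = 12..57 and keep those with exactly 5 one-bits:
r=12=1100 popcount=2 -> skip
r=13=1101 popcount=3 -> skip
r=14=1110 popcount=3 -> skip
r=15=1111 popcount=4 -> skip
r=16=10000 popcount=1 -> skip
r=17=10001 popcount=2 -> skip
r=18=10010 popcount=2 -> skip
r=19=10011 popcount=3 -> skip
r=20=10100 popcount=2 -> skip
r=21=10101 popcount=3 -> skip
r=22=10110 popcount=3 -> skip
r=23=10111 popcount=4 -> skip
r=24=11000 popcount=2 -> skip
r=25=11001 popcount=3 -> skip
r=26=11010 popcount=3 -> skip
r=27=11011 popcount=4 -> skip
r=28=11100 popcount=3 -> skip
r=29=11101 popcount=4 -> skip
r=30=11110 popcount=4 -> skip
r=31=11111 popcount=5 -> KEEP
r=32=100000 popcount=1 -> skip
r=33=100001 popcount=2 -> skip
r=34=100010 popcount=2 -> skip
r=35=100011 popcount=3 -> skip
r=36=100100 popcount=2 -> skip
r=37=100101 popcount=3 -> skip
r=38=100110 popcount=3 -> skip
r=39=100111 popcount=4 -> skip
r=40=101000 popcount=2 -> skip
r=41=101001 popcount=3 -> skip
r=42=101010 popcount=3 -> skip
r=43=101011 popcount=4 -> skip
r=44=101100 popcount=3 -> skip
r=45=101101 popcount=4 -> skip
r=46=101110 popcount=4 -> skip
r=47=101111 popcount=5 -> KEEP
r=48=110000 popcount=2 -> skip
r=49=110001 popcount=3 -> skip
r=50=110010 popcount=3 -> skip
r=51=110011 popcount=4 -> skip
r=52=110100 popcount=3 -> skip
r=53=110101 popcount=4 -> skip
r=54=110110 popcount=4 -> skip
r=55=110111 popcount=5 -> KEEP
r=56=111000 popcount=3 -> skip
r=57=111001 popcount=4 -> skip
Kept rows: 31 47 55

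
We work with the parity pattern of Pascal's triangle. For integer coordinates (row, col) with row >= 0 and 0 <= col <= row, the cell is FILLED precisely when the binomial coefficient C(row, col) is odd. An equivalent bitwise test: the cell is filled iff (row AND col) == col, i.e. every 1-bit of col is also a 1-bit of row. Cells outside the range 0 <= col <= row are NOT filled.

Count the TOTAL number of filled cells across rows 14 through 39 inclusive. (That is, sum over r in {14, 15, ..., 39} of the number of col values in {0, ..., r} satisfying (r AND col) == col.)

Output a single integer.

Answer: 240

Derivation:
r14=1110 pc3: +8 =8
r15=1111 pc4: +16 =24
r16=10000 pc1: +2 =26
r17=10001 pc2: +4 =30
r18=10010 pc2: +4 =34
r19=10011 pc3: +8 =42
r20=10100 pc2: +4 =46
r21=10101 pc3: +8 =54
r22=10110 pc3: +8 =62
r23=10111 pc4: +16 =78
r24=11000 pc2: +4 =82
r25=11001 pc3: +8 =90
r26=11010 pc3: +8 =98
r27=11011 pc4: +16 =114
r28=11100 pc3: +8 =122
r29=11101 pc4: +16 =138
r30=11110 pc4: +16 =154
r31=11111 pc5: +32 =186
r32=100000 pc1: +2 =188
r33=100001 pc2: +4 =192
r34=100010 pc2: +4 =196
r35=100011 pc3: +8 =204
r36=100100 pc2: +4 =208
r37=100101 pc3: +8 =216
r38=100110 pc3: +8 =224
r39=100111 pc4: +16 =240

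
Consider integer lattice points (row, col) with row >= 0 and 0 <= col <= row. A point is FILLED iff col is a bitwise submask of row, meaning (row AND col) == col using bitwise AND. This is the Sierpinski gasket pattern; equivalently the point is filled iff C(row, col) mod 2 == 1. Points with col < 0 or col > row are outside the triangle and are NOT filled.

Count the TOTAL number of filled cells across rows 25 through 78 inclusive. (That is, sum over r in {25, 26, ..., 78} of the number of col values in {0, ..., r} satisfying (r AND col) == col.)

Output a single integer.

r25=11001 pc3: +8 =8
r26=11010 pc3: +8 =16
r27=11011 pc4: +16 =32
r28=11100 pc3: +8 =40
r29=11101 pc4: +16 =56
r30=11110 pc4: +16 =72
r31=11111 pc5: +32 =104
r32=100000 pc1: +2 =106
r33=100001 pc2: +4 =110
r34=100010 pc2: +4 =114
r35=100011 pc3: +8 =122
r36=100100 pc2: +4 =126
r37=100101 pc3: +8 =134
r38=100110 pc3: +8 =142
r39=100111 pc4: +16 =158
r40=101000 pc2: +4 =162
r41=101001 pc3: +8 =170
r42=101010 pc3: +8 =178
r43=101011 pc4: +16 =194
r44=101100 pc3: +8 =202
r45=101101 pc4: +16 =218
r46=101110 pc4: +16 =234
r47=101111 pc5: +32 =266
r48=110000 pc2: +4 =270
r49=110001 pc3: +8 =278
r50=110010 pc3: +8 =286
r51=110011 pc4: +16 =302
r52=110100 pc3: +8 =310
r53=110101 pc4: +16 =326
r54=110110 pc4: +16 =342
r55=110111 pc5: +32 =374
r56=111000 pc3: +8 =382
r57=111001 pc4: +16 =398
r58=111010 pc4: +16 =414
r59=111011 pc5: +32 =446
r60=111100 pc4: +16 =462
r61=111101 pc5: +32 =494
r62=111110 pc5: +32 =526
r63=111111 pc6: +64 =590
r64=1000000 pc1: +2 =592
r65=1000001 pc2: +4 =596
r66=1000010 pc2: +4 =600
r67=1000011 pc3: +8 =608
r68=1000100 pc2: +4 =612
r69=1000101 pc3: +8 =620
r70=1000110 pc3: +8 =628
r71=1000111 pc4: +16 =644
r72=1001000 pc2: +4 =648
r73=1001001 pc3: +8 =656
r74=1001010 pc3: +8 =664
r75=1001011 pc4: +16 =680
r76=1001100 pc3: +8 =688
r77=1001101 pc4: +16 =704
r78=1001110 pc4: +16 =720

Answer: 720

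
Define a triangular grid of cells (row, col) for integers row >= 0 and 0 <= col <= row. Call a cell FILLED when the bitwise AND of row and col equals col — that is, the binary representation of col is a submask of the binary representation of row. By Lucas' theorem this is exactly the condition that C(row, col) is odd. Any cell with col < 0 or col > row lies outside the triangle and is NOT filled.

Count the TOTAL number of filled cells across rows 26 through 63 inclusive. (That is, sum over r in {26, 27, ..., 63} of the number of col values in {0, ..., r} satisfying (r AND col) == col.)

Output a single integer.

r26=11010 pc3: +8 =8
r27=11011 pc4: +16 =24
r28=11100 pc3: +8 =32
r29=11101 pc4: +16 =48
r30=11110 pc4: +16 =64
r31=11111 pc5: +32 =96
r32=100000 pc1: +2 =98
r33=100001 pc2: +4 =102
r34=100010 pc2: +4 =106
r35=100011 pc3: +8 =114
r36=100100 pc2: +4 =118
r37=100101 pc3: +8 =126
r38=100110 pc3: +8 =134
r39=100111 pc4: +16 =150
r40=101000 pc2: +4 =154
r41=101001 pc3: +8 =162
r42=101010 pc3: +8 =170
r43=101011 pc4: +16 =186
r44=101100 pc3: +8 =194
r45=101101 pc4: +16 =210
r46=101110 pc4: +16 =226
r47=101111 pc5: +32 =258
r48=110000 pc2: +4 =262
r49=110001 pc3: +8 =270
r50=110010 pc3: +8 =278
r51=110011 pc4: +16 =294
r52=110100 pc3: +8 =302
r53=110101 pc4: +16 =318
r54=110110 pc4: +16 =334
r55=110111 pc5: +32 =366
r56=111000 pc3: +8 =374
r57=111001 pc4: +16 =390
r58=111010 pc4: +16 =406
r59=111011 pc5: +32 =438
r60=111100 pc4: +16 =454
r61=111101 pc5: +32 =486
r62=111110 pc5: +32 =518
r63=111111 pc6: +64 =582

Answer: 582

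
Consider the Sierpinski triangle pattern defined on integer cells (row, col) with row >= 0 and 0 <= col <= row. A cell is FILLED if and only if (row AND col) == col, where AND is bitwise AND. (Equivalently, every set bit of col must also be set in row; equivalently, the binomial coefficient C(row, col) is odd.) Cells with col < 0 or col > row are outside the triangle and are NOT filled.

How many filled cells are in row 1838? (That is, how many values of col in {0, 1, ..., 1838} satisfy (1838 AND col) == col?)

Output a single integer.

Answer: 128

Derivation:
1838 in binary = 11100101110
popcount(1838) = number of 1-bits in 11100101110 = 7
A col c satisfies (1838 AND c) == c iff every set bit of c is also set in 1838; each of the 7 set bits of 1838 can independently be on or off in c.
count = 2^7 = 128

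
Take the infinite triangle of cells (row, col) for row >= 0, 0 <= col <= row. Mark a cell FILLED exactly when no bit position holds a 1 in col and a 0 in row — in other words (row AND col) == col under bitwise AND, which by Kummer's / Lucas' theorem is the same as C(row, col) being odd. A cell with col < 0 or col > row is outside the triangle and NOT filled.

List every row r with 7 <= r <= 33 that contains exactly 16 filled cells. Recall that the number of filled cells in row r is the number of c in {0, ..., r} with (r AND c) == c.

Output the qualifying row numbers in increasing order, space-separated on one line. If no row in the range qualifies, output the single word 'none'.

Row r has 2^popcount(r) filled cells, so we need popcount(r) = log2(16) = 4.
Scan r = 7..33 and keep those with exactly 4 one-bits:
r=7=111 popcount=3 -> skip
r=8=1000 popcount=1 -> skip
r=9=1001 popcount=2 -> skip
r=10=1010 popcount=2 -> skip
r=11=1011 popcount=3 -> skip
r=12=1100 popcount=2 -> skip
r=13=1101 popcount=3 -> skip
r=14=1110 popcount=3 -> skip
r=15=1111 popcount=4 -> KEEP
r=16=10000 popcount=1 -> skip
r=17=10001 popcount=2 -> skip
r=18=10010 popcount=2 -> skip
r=19=10011 popcount=3 -> skip
r=20=10100 popcount=2 -> skip
r=21=10101 popcount=3 -> skip
r=22=10110 popcount=3 -> skip
r=23=10111 popcount=4 -> KEEP
r=24=11000 popcount=2 -> skip
r=25=11001 popcount=3 -> skip
r=26=11010 popcount=3 -> skip
r=27=11011 popcount=4 -> KEEP
r=28=11100 popcount=3 -> skip
r=29=11101 popcount=4 -> KEEP
r=30=11110 popcount=4 -> KEEP
r=31=11111 popcount=5 -> skip
r=32=100000 popcount=1 -> skip
r=33=100001 popcount=2 -> skip
Kept rows: 15 23 27 29 30

Answer: 15 23 27 29 30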